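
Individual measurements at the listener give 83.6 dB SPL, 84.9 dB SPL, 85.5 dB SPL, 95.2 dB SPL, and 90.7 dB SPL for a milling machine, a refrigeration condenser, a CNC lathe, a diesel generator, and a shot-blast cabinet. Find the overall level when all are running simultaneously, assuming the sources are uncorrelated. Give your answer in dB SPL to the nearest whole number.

For uncorrelated sources the intensities add, so convert each level to linear form, sum, and take 10·log₁₀ of the total.
Σ 10^(L/10) = 10^(83.6/10) + 10^(84.9/10) + 10^(85.5/10) + 10^(95.2/10) + 10^(90.7/10) = 5.379e+09.
L_total = 10·log₁₀(5.379e+09) = 97.31 dB SPL.

97 dB SPL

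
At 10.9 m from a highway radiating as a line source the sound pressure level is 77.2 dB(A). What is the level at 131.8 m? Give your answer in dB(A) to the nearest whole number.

Line-source attenuation: ΔL = 10·log₁₀(r₂/r₁) = 10·log₁₀(131.8/10.9) = 10.825 dB.
L₂ = 77.2 − 10·log₁₀(131.8/10.9) = 77.2 − 10.825 = 66.38 dB(A).

66 dB(A)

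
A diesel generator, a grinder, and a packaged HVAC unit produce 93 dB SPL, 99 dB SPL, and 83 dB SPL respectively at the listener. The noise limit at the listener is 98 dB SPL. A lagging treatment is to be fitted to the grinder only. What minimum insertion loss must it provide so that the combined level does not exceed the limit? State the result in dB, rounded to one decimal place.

The untreated sources together contribute 10^(93/10) + 10^(83/10) = 2.195e+09, i.e. 93.41 dB SPL.
To meet 98 dB SPL overall, the treated grinder may contribute at most 10^(98/10) − 2.195e+09 = 4.115e+09, i.e. 96.14 dB SPL.
So the grinder must be reduced from 99 to 96.14 dB SPL: IL = 2.86 dB.

2.9 dB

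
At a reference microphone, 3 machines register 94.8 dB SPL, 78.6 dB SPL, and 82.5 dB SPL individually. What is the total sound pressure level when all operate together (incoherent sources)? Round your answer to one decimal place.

95.1 dB SPL

For uncorrelated sources the intensities add, so convert each level to linear form, sum, and take 10·log₁₀ of the total.
Σ 10^(L/10) = 10^(94.8/10) + 10^(78.6/10) + 10^(82.5/10) = 3.270e+09.
L_total = 10·log₁₀(3.270e+09) = 95.15 dB SPL.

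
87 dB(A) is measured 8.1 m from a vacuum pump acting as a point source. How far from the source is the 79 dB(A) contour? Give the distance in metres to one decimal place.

20.3 m

Point-source spreading drops the level by 20·log₁₀(r₂/r₁); inverting, r₂/r₁ = 10^(ΔL/20).
r₂ = 8.1·10^((87−79)/20) = 8.1·10^(8.0/20) = 20.35 m.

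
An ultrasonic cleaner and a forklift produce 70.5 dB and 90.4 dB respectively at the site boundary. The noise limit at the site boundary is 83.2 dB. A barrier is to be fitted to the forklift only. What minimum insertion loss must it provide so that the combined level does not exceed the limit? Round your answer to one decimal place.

Everything except the forklift sums to 10^(70.5/10) = 1.122e+07 in linear terms, 70.50 dB.
The limit corresponds to 10^(83.2/10) = 2.089e+08; subtracting the fixed part leaves 1.977e+08 for the forklift, i.e. 82.96 dB.
So the forklift must be reduced from 90.4 to 82.96 dB: IL = 7.44 dB.

7.4 dB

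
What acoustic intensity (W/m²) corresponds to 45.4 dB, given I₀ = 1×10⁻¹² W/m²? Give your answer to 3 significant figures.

3.47e-08 W/m²

I = I₀·10^(L/10) = 10⁻¹² × 10^(45.4/10) = 10^(-7.460).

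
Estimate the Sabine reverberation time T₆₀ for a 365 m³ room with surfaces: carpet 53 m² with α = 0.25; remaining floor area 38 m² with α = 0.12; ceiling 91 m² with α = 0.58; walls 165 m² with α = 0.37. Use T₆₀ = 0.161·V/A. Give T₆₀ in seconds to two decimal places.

A = Σ Sᵢαᵢ = 53·0.25 + 38·0.12 + 91·0.58 + 165·0.37 = 131.64 m².
T₆₀ = 0.161 × 365 / 131.64 = 0.446 s.

0.45 s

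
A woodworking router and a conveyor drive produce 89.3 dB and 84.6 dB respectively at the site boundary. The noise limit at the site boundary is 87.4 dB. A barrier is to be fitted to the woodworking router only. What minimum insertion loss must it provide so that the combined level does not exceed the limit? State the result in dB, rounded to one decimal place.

Fixed contribution from the other source: Σ 10^(L/10) = 10^(84.6/10) = 2.884e+08 (84.60 dB).
The limit corresponds to 10^(87.4/10) = 5.495e+08; subtracting the fixed part leaves 2.611e+08 for the woodworking router, i.e. 84.17 dB.
Required insertion loss = 89.3 − 84.17 = 5.13 dB.

5.1 dB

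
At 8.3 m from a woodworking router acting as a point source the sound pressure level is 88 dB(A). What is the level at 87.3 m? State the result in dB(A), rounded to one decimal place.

Point-source attenuation: ΔL = 20·log₁₀(r₂/r₁) = 20·log₁₀(87.3/8.3) = 20.439 dB.
L₂ = 88 − 20·log₁₀(87.3/8.3) = 88 − 20.439 = 67.56 dB(A).

67.6 dB(A)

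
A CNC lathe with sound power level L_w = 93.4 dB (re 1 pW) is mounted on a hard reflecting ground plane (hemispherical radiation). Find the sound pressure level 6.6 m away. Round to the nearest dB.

The power spreads over a hemisphere of area 2π·r², so L_p = L_w − 10·log₁₀(2π·r²).
2π·r² = 273.7 m², 10·log₁₀ of that is 24.373 dB.
L_p = 93.4 − 24.373 = 69.03 dB.

69 dB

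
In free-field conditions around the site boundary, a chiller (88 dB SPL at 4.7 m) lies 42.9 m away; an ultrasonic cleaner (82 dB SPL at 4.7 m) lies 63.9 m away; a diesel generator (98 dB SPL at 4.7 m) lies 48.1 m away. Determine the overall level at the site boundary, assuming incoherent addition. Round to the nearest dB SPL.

78 dB SPL

First find each source's level at the receiver (point-source: −20·log₁₀(r/r_ref)), then combine on an intensity basis.
chiller: 88 − 20·log₁₀(42.9/4.7) = 88 − 19.21 = 68.79 dB SPL.
ultrasonic cleaner: 82 − 20·log₁₀(63.9/4.7) = 82 − 22.67 = 59.33 dB SPL.
diesel generator: 98 − 20·log₁₀(48.1/4.7) = 98 − 20.20 = 77.80 dB SPL.
Σ 10^(L/10) = 6.867e+07 → L_total = 10·log₁₀(6.867e+07) = 78.37 dB SPL.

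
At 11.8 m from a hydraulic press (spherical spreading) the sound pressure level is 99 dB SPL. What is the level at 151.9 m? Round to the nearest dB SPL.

77 dB SPL

For a point source, L₂ = L₁ − 20·log₁₀(r₂/r₁).
L₂ = 99 − 20·log₁₀(151.9/11.8) = 99 − 22.194 = 76.81 dB SPL.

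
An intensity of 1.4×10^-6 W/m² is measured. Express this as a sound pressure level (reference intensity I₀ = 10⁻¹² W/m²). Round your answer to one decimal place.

L = 10·log₁₀(I/I₀) = 10·log₁₀(1.4×10^-6/10⁻¹²) = 10·log₁₀(1.4×10^6).
L = 10·(0.1461 + 6) = 61.46 dB.

61.5 dB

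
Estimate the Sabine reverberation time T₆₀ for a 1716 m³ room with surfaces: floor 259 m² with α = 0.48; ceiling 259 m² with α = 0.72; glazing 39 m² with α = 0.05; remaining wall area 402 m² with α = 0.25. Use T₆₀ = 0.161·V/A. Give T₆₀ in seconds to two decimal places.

A = Σ Sᵢαᵢ = 259·0.48 + 259·0.72 + 39·0.05 + 402·0.25 = 413.25 m².
T₆₀ = 0.161·V/A = 0.161·1716/413.25 = 0.669 s.

0.67 s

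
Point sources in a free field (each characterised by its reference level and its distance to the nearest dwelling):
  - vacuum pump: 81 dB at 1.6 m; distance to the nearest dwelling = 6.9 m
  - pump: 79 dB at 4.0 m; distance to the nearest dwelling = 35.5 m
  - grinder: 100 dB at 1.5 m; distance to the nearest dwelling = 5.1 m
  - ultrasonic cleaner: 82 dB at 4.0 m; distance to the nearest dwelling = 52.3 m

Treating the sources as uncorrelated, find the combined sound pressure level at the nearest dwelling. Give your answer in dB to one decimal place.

89.4 dB

Propagate each source to the receiver with L = L_ref − 20·log₁₀(r/r_ref), then add intensities.
vacuum pump: 81 − 20·log₁₀(6.9/1.6) = 81 − 12.69 = 68.31 dB.
pump: 79 − 20·log₁₀(35.5/4.0) = 79 − 18.96 = 60.04 dB.
grinder: 100 − 20·log₁₀(5.1/1.5) = 100 − 10.63 = 89.37 dB.
ultrasonic cleaner: 82 − 20·log₁₀(52.3/4.0) = 82 − 22.33 = 59.67 dB.
Σ 10^(L/10) = 8.738e+08 → L_total = 10·log₁₀(8.738e+08) = 89.41 dB.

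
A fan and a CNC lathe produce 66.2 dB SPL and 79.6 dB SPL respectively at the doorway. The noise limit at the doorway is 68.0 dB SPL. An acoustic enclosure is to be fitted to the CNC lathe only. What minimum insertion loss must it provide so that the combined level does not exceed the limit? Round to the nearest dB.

16 dB

Everything except the CNC lathe sums to 10^(66.2/10) = 4.169e+06 in linear terms, 66.20 dB SPL.
To meet 68.0 dB SPL overall, the treated CNC lathe may contribute at most 10^(68.0/10) − 4.169e+06 = 2.141e+06, i.e. 63.31 dB SPL.
So the CNC lathe must be reduced from 79.6 to 63.31 dB SPL: IL = 16.29 dB.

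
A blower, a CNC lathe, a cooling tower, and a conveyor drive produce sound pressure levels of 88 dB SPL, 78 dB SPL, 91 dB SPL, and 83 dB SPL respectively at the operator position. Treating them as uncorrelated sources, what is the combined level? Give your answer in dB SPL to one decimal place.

93.3 dB SPL

For uncorrelated sources the intensities add, so convert each level to linear form, sum, and take 10·log₁₀ of the total.
Σ 10^(L/10) = 10^(88/10) + 10^(78/10) + 10^(91/10) + 10^(83/10) = 2.153e+09.
L_total = 10·log₁₀(2.153e+09) = 93.33 dB SPL.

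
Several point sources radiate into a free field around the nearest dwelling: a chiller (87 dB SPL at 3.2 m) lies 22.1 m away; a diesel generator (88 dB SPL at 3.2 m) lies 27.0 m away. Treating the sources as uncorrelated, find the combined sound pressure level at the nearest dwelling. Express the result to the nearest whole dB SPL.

73 dB SPL

Apply inverse-square spreading to bring every level to the receiver, then sum 10^(L/10).
chiller: 87 − 20·log₁₀(22.1/3.2) = 87 − 16.78 = 70.22 dB SPL.
diesel generator: 88 − 20·log₁₀(27.0/3.2) = 88 − 18.52 = 69.48 dB SPL.
Σ 10^(L/10) = 1.937e+07 → L_total = 10·log₁₀(1.937e+07) = 72.87 dB SPL.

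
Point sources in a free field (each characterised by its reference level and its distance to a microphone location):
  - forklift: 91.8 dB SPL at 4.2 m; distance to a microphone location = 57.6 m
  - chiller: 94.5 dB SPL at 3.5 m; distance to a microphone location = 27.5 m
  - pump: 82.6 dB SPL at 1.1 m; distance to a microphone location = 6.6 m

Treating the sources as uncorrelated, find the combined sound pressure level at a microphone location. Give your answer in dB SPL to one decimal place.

77.7 dB SPL

Propagate each source to the receiver with L = L_ref − 20·log₁₀(r/r_ref), then add intensities.
forklift: 91.8 − 20·log₁₀(57.6/4.2) = 91.8 − 22.74 = 69.06 dB SPL.
chiller: 94.5 − 20·log₁₀(27.5/3.5) = 94.5 − 17.91 = 76.59 dB SPL.
pump: 82.6 − 20·log₁₀(6.6/1.1) = 82.6 − 15.56 = 67.04 dB SPL.
Σ 10^(L/10) = 5.876e+07 → L_total = 10·log₁₀(5.876e+07) = 77.69 dB SPL.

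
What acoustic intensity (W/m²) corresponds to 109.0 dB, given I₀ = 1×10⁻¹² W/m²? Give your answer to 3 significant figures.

0.0794 W/m²

L = 10·log₁₀(I/I₀) ⇒ I = I₀·10^(L/10) = 10⁻¹² × 10^10.90.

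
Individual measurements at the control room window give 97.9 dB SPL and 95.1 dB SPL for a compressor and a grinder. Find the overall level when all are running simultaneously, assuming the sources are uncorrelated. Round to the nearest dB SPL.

100 dB SPL

Incoherent sources combine by intensity addition: L_total = 10·log₁₀(Σ 10^(L_i/10)).
Σ 10^(L/10) = 10^(97.9/10) + 10^(95.1/10) = 9.402e+09.
L_total = 10·log₁₀(9.402e+09) = 99.73 dB SPL.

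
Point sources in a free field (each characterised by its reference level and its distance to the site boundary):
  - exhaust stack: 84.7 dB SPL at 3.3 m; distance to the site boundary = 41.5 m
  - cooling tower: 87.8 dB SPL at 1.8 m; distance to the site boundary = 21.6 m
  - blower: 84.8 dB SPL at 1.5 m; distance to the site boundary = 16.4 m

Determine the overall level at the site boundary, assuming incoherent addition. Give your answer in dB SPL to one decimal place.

Propagate each source to the receiver with L = L_ref − 20·log₁₀(r/r_ref), then add intensities.
exhaust stack: 84.7 − 20·log₁₀(41.5/3.3) = 84.7 − 21.99 = 62.71 dB SPL.
cooling tower: 87.8 − 20·log₁₀(21.6/1.8) = 87.8 − 21.58 = 66.22 dB SPL.
blower: 84.8 − 20·log₁₀(16.4/1.5) = 84.8 − 20.78 = 64.02 dB SPL.
Σ 10^(L/10) = 8.577e+06 → L_total = 10·log₁₀(8.577e+06) = 69.33 dB SPL.

69.3 dB SPL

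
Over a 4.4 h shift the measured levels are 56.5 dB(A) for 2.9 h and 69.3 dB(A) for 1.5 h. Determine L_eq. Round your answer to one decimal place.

The energy average is taken in the linear domain: L_eq = 10·log₁₀[(Σ tᵢ·10^(Lᵢ/10))/T], T = 4.4 h.
Σ tᵢ·10^(Lᵢ/10) = 2.9·10^(56.5/10) + 1.5·10^(69.3/10) = 1.406e+07.
L_eq = 10·log₁₀(1.406e+07/4.4) = 65.05 dB(A).

65.0 dB(A)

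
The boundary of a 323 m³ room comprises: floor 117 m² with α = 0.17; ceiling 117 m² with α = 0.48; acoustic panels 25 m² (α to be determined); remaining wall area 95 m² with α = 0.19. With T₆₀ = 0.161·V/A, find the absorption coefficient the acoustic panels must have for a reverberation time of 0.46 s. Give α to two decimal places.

From T₆₀ = 0.161·V/A, the target T₆₀ = 0.46 s needs A = 0.161·323/0.46 = 113.05 m².
Absorption from the other surfaces = 117·0.17 + 117·0.48 + 95·0.19 = 94.10 m², so the acoustic panels must supply 18.95 m² over 25 m².
α = 18.95/25 = 0.758.

0.76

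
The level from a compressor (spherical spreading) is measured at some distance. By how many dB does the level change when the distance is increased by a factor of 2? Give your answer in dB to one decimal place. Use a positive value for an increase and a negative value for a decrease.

-6.0 dB

A point source loses 6 dB per doubling of distance; generally ΔL = −20·log₁₀(r₂/r₁).
ΔL = −20·log₁₀(2) = -6.02 dB.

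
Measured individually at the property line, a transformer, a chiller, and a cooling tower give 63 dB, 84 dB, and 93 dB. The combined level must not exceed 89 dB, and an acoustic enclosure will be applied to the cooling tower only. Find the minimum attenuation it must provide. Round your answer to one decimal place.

Everything except the cooling tower sums to 10^(63/10) + 10^(84/10) = 2.532e+08 in linear terms, 84.03 dB.
The limit corresponds to 10^(89/10) = 7.943e+08; subtracting the fixed part leaves 5.411e+08 for the cooling tower, i.e. 87.33 dB.
So the cooling tower must be reduced from 93 to 87.33 dB: IL = 5.67 dB.

5.7 dB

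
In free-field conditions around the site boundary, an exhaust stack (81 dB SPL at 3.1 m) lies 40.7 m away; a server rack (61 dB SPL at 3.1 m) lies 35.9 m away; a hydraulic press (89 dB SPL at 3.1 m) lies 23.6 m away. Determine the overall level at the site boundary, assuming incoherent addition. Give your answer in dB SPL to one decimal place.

First find each source's level at the receiver (point-source: −20·log₁₀(r/r_ref)), then combine on an intensity basis.
exhaust stack: 81 − 20·log₁₀(40.7/3.1) = 81 − 22.36 = 58.64 dB SPL.
server rack: 61 − 20·log₁₀(35.9/3.1) = 61 − 21.27 = 39.73 dB SPL.
hydraulic press: 89 − 20·log₁₀(23.6/3.1) = 89 − 17.63 = 71.37 dB SPL.
Σ 10^(L/10) = 1.445e+07 → L_total = 10·log₁₀(1.445e+07) = 71.60 dB SPL.

71.6 dB SPL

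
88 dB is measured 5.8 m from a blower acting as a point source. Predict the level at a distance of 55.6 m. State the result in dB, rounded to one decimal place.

68.4 dB

For a point source, L₂ = L₁ − 20·log₁₀(r₂/r₁).
L₂ = 88 − 20·log₁₀(55.6/5.8) = 88 − 19.633 = 68.37 dB.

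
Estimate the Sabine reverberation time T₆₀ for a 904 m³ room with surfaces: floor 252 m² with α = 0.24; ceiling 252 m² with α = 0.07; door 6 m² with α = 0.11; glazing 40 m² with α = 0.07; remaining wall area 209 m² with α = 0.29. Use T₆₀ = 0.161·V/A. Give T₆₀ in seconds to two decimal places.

1.02 s

Total absorption A = 252·0.24 + 252·0.07 + 6·0.11 + 40·0.07 + 209·0.29 = 142.19 m² sabins.
T₆₀ = 0.161·V/A = 0.161·904/142.19 = 1.024 s.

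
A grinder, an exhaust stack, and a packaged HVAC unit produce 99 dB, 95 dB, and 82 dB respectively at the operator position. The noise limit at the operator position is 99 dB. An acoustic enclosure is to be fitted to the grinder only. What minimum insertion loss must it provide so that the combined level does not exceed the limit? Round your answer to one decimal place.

Fixed contribution from the other sources: Σ 10^(L/10) = 10^(95/10) + 10^(82/10) = 3.321e+09 (95.21 dB).
The limit corresponds to 10^(99/10) = 7.943e+09; subtracting the fixed part leaves 4.623e+09 for the grinder, i.e. 96.65 dB.
Required insertion loss = 99 − 96.65 = 2.35 dB.

2.4 dB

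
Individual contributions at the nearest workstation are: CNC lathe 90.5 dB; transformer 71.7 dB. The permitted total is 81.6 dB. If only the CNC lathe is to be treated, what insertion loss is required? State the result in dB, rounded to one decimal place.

9.4 dB

Everything except the CNC lathe sums to 10^(71.7/10) = 1.479e+07 in linear terms, 71.70 dB.
To meet 81.6 dB overall, the treated CNC lathe may contribute at most 10^(81.6/10) − 1.479e+07 = 1.298e+08, i.e. 81.13 dB.
Required insertion loss = 90.5 − 81.13 = 9.37 dB.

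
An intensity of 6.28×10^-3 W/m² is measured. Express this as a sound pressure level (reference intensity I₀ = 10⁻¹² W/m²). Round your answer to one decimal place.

98.0 dB

I/I₀ = 6.28×10^-3/10⁻¹² = 6.28×10^9, and L = 10·log₁₀(I/I₀).
L = 10·(0.7980 + 9) = 97.98 dB.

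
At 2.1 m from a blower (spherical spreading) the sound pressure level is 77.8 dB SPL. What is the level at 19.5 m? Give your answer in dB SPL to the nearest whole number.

58 dB SPL

Point-source attenuation: ΔL = 20·log₁₀(r₂/r₁) = 20·log₁₀(19.5/2.1) = 19.356 dB.
L₂ = 77.8 − 20·log₁₀(19.5/2.1) = 77.8 − 19.356 = 58.44 dB SPL.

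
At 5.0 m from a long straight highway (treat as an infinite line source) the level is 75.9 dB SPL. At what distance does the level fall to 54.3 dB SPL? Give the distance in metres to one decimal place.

722.7 m

Line-source spreading drops the level by 10·log₁₀(r₂/r₁); inverting, r₂/r₁ = 10^(ΔL/10).
r₂ = 5.0·10^((75.9−54.3)/10) = 5.0·10^(21.6/10) = 722.72 m.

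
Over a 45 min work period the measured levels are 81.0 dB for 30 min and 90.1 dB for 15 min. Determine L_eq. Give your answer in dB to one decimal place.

86.3 dB

Weight each interval's intensity by its duration and average over T = 45 min:
Σ tᵢ·10^(Lᵢ/10) = 30·10^(81.0/10) + 15·10^(90.1/10) = 1.913e+10.
L_eq = 10·log₁₀(1.913e+10/45) = 86.28 dB.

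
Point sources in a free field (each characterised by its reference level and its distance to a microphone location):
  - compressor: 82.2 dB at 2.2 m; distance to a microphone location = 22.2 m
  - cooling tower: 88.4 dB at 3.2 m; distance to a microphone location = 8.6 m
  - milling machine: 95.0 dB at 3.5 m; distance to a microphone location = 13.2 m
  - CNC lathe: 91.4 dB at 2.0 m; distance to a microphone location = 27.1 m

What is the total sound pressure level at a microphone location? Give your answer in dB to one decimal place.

First find each source's level at the receiver (point-source: −20·log₁₀(r/r_ref)), then combine on an intensity basis.
compressor: 82.2 − 20·log₁₀(22.2/2.2) = 82.2 − 20.08 = 62.12 dB.
cooling tower: 88.4 − 20·log₁₀(8.6/3.2) = 88.4 − 8.59 = 79.81 dB.
milling machine: 95.0 − 20·log₁₀(13.2/3.5) = 95.0 − 11.53 = 83.47 dB.
CNC lathe: 91.4 − 20·log₁₀(27.1/2.0) = 91.4 − 22.64 = 68.76 dB.
Σ 10^(L/10) = 3.273e+08 → L_total = 10·log₁₀(3.273e+08) = 85.15 dB.

85.1 dB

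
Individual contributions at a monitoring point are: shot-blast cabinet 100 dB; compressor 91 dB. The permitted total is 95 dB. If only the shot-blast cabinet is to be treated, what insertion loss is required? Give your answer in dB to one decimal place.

7.2 dB

The untreated sources together contribute 10^(91/10) = 1.259e+09, i.e. 91.00 dB.
The limit corresponds to 10^(95/10) = 3.162e+09; subtracting the fixed part leaves 1.903e+09 for the shot-blast cabinet, i.e. 92.80 dB.
Required insertion loss = 100 − 92.80 = 7.20 dB.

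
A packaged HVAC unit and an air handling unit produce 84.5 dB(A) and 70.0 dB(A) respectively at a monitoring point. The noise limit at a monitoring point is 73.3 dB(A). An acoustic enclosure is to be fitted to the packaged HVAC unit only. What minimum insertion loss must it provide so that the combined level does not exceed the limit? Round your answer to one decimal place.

13.9 dB

Fixed contribution from the other source: Σ 10^(L/10) = 10^(70.0/10) = 1.000e+07 (70.00 dB(A)).
The limit corresponds to 10^(73.3/10) = 2.138e+07; subtracting the fixed part leaves 1.138e+07 for the packaged HVAC unit, i.e. 70.56 dB(A).
So the packaged HVAC unit must be reduced from 84.5 to 70.56 dB(A): IL = 13.94 dB.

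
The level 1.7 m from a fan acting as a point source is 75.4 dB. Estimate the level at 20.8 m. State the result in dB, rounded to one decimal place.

53.6 dB

Spherical spreading from a point source gives a 20·log₁₀(r₂/r₁) drop.
L₂ = 75.4 − 20·log₁₀(20.8/1.7) = 75.4 − 21.752 = 53.65 dB.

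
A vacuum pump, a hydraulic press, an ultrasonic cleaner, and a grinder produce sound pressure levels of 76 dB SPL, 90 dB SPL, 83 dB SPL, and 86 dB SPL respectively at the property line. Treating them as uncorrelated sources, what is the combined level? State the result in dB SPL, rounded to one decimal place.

For uncorrelated sources the intensities add, so convert each level to linear form, sum, and take 10·log₁₀ of the total.
Σ 10^(L/10) = 10^(76/10) + 10^(90/10) + 10^(83/10) + 10^(86/10) = 1.637e+09.
L_total = 10·log₁₀(1.637e+09) = 92.14 dB SPL.

92.1 dB SPL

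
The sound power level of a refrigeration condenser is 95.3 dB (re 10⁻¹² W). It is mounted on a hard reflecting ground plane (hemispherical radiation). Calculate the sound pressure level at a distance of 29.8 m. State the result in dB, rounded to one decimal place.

57.8 dB

The power spreads over a hemisphere of area 2π·r², so L_p = L_w − 10·log₁₀(2π·r²).
2π·r² = 5580 m², 10·log₁₀ of that is 37.466 dB.
L_p = 95.3 − 37.466 = 57.83 dB.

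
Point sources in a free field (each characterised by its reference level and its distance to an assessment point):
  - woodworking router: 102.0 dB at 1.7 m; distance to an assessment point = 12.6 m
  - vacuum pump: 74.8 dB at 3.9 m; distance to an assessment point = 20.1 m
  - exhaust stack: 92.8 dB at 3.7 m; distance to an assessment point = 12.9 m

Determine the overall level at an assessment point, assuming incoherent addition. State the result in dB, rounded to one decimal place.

Apply inverse-square spreading to bring every level to the receiver, then sum 10^(L/10).
woodworking router: 102.0 − 20·log₁₀(12.6/1.7) = 102.0 − 17.40 = 84.60 dB.
vacuum pump: 74.8 − 20·log₁₀(20.1/3.9) = 74.8 − 14.24 = 60.56 dB.
exhaust stack: 92.8 − 20·log₁₀(12.9/3.7) = 92.8 − 10.85 = 81.95 dB.
Σ 10^(L/10) = 4.464e+08 → L_total = 10·log₁₀(4.464e+08) = 86.50 dB.

86.5 dB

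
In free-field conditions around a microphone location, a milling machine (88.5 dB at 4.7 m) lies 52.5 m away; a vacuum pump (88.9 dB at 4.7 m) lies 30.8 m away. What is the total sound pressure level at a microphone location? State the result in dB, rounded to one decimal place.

73.8 dB

Propagate each source to the receiver with L = L_ref − 20·log₁₀(r/r_ref), then add intensities.
milling machine: 88.5 − 20·log₁₀(52.5/4.7) = 88.5 − 20.96 = 67.54 dB.
vacuum pump: 88.9 − 20·log₁₀(30.8/4.7) = 88.9 − 16.33 = 72.57 dB.
Σ 10^(L/10) = 2.375e+07 → L_total = 10·log₁₀(2.375e+07) = 73.76 dB.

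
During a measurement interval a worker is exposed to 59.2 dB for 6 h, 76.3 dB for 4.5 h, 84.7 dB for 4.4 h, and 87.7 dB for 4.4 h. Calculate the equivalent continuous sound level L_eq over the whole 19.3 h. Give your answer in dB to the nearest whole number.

83 dB

Weight each interval's intensity by its duration and average over T = 19.3 h:
Σ tᵢ·10^(Lᵢ/10) = 6·10^(59.2/10) + 4.5·10^(76.3/10) + 4.4·10^(84.7/10) + 4.4·10^(87.7/10) = 4.086e+09.
L_eq = 10·log₁₀(4.086e+09/19.3) = 83.26 dB.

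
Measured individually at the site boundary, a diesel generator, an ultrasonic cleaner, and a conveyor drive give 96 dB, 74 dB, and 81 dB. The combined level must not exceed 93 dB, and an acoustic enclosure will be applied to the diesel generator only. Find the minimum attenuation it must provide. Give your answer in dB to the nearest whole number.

3 dB

Everything except the diesel generator sums to 10^(74/10) + 10^(81/10) = 1.510e+08 in linear terms, 81.79 dB.
To meet 93 dB overall, the treated diesel generator may contribute at most 10^(93/10) − 1.510e+08 = 1.844e+09, i.e. 92.66 dB.
So the diesel generator must be reduced from 96 to 92.66 dB: IL = 3.34 dB.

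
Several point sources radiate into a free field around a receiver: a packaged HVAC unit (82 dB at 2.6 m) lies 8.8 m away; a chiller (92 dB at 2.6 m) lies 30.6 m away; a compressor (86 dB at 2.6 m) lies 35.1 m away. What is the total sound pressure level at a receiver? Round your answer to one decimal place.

74.4 dB

First find each source's level at the receiver (point-source: −20·log₁₀(r/r_ref)), then combine on an intensity basis.
packaged HVAC unit: 82 − 20·log₁₀(8.8/2.6) = 82 − 10.59 = 71.41 dB.
chiller: 92 − 20·log₁₀(30.6/2.6) = 92 − 21.41 = 70.59 dB.
compressor: 86 − 20·log₁₀(35.1/2.6) = 86 − 22.61 = 63.39 dB.
Σ 10^(L/10) = 2.746e+07 → L_total = 10·log₁₀(2.746e+07) = 74.39 dB.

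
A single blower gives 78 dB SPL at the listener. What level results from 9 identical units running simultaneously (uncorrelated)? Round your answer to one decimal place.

L_total = L₁ + 10·log₁₀ N for N identical incoherent sources.
L_total = 78 + 10·log₁₀(9) = 78 + 9.542 = 87.54 dB SPL.

87.5 dB SPL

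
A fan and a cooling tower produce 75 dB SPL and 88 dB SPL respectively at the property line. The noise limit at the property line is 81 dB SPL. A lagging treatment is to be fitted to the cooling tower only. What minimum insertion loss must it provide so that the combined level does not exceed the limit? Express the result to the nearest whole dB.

8 dB

The untreated sources together contribute 10^(75/10) = 3.162e+07, i.e. 75.00 dB SPL.
To meet 81 dB SPL overall, the treated cooling tower may contribute at most 10^(81/10) − 3.162e+07 = 9.427e+07, i.e. 79.74 dB SPL.
Required insertion loss = 88 − 79.74 = 8.26 dB.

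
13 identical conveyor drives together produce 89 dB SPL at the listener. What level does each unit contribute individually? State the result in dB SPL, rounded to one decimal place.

13 equal contributions raise the level by 10·log₁₀ 13 = 11.139 dB, so each unit alone gives 89 − 11.139.

77.9 dB SPL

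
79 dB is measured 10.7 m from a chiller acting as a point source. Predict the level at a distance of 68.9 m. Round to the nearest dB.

For a point source, L₂ = L₁ − 20·log₁₀(r₂/r₁).
L₂ = 79 − 20·log₁₀(68.9/10.7) = 79 − 16.177 = 62.82 dB.

63 dB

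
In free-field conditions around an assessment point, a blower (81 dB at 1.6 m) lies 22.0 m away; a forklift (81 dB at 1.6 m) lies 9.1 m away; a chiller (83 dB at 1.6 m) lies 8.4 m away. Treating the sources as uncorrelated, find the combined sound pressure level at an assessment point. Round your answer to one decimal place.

70.7 dB

First find each source's level at the receiver (point-source: −20·log₁₀(r/r_ref)), then combine on an intensity basis.
blower: 81 − 20·log₁₀(22.0/1.6) = 81 − 22.77 = 58.23 dB.
forklift: 81 − 20·log₁₀(9.1/1.6) = 81 − 15.10 = 65.90 dB.
chiller: 83 − 20·log₁₀(8.4/1.6) = 83 − 14.40 = 68.60 dB.
Σ 10^(L/10) = 1.180e+07 → L_total = 10·log₁₀(1.180e+07) = 70.72 dB.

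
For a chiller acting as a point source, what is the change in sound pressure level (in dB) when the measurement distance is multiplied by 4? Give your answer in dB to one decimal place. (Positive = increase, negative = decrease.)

With spherical spreading the level changes by −20·log₁₀(r₂/r₁).
ΔL = −20·log₁₀(4) = -12.04 dB.

-12.0 dB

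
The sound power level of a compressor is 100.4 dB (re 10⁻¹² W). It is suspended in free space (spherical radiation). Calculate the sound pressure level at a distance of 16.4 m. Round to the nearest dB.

65 dB

Free-field spherical radiation: L_p = L_w − 10·log₁₀(4π·r²), r = 16.4 m.
4π·r² = 3380 m², 10·log₁₀ of that is 35.289 dB.
L_p = 100.4 − 35.289 = 65.11 dB.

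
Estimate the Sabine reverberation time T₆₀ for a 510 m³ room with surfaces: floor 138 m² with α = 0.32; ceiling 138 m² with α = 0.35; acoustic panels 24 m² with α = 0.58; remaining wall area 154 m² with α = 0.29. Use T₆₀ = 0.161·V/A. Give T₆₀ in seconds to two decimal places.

0.54 s

Total absorption A = 138·0.32 + 138·0.35 + 24·0.58 + 154·0.29 = 151.04 m² sabins.
T₆₀ = 0.161 × 510 / 151.04 = 0.544 s.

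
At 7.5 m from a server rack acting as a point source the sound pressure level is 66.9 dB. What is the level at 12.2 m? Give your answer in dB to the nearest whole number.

63 dB

For a point source, L₂ = L₁ − 20·log₁₀(r₂/r₁).
L₂ = 66.9 − 20·log₁₀(12.2/7.5) = 66.9 − 4.226 = 62.67 dB.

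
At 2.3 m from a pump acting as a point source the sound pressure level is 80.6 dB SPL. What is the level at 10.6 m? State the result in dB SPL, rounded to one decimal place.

67.3 dB SPL

Spherical spreading from a point source gives a 20·log₁₀(r₂/r₁) drop.
L₂ = 80.6 − 20·log₁₀(10.6/2.3) = 80.6 − 13.272 = 67.33 dB SPL.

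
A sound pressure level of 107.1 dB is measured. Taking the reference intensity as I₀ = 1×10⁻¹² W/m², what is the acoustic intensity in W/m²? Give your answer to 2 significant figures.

0.051 W/m²

L = 10·log₁₀(I/I₀) ⇒ I = I₀·10^(L/10) = 10⁻¹² × 10^10.71.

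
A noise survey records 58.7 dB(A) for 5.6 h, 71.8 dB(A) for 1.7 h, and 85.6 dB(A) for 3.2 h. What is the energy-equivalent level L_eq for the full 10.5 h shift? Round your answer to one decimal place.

L_eq = 10·log₁₀[(1/T)·Σ tᵢ·10^(Lᵢ/10)] with T = 10.5 h.
Σ tᵢ·10^(Lᵢ/10) = 5.6·10^(58.7/10) + 1.7·10^(71.8/10) + 3.2·10^(85.6/10) = 1.192e+09.
L_eq = 10·log₁₀(1.192e+09/10.5) = 80.55 dB(A).

80.5 dB(A)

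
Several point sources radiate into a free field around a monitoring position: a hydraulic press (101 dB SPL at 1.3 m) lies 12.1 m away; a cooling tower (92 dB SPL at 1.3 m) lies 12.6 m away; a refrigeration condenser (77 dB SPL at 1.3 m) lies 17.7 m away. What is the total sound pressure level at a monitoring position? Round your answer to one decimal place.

First find each source's level at the receiver (point-source: −20·log₁₀(r/r_ref)), then combine on an intensity basis.
hydraulic press: 101 − 20·log₁₀(12.1/1.3) = 101 − 19.38 = 81.62 dB SPL.
cooling tower: 92 − 20·log₁₀(12.6/1.3) = 92 − 19.73 = 72.27 dB SPL.
refrigeration condenser: 77 − 20·log₁₀(17.7/1.3) = 77 − 22.68 = 54.32 dB SPL.
Σ 10^(L/10) = 1.625e+08 → L_total = 10·log₁₀(1.625e+08) = 82.11 dB SPL.

82.1 dB SPL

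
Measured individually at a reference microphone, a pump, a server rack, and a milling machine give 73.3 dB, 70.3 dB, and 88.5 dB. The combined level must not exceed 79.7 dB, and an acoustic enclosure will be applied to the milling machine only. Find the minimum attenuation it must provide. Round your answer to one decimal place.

Everything except the milling machine sums to 10^(73.3/10) + 10^(70.3/10) = 3.209e+07 in linear terms, 75.06 dB.
To meet 79.7 dB overall, the treated milling machine may contribute at most 10^(79.7/10) − 3.209e+07 = 6.123e+07, i.e. 77.87 dB.
So the milling machine must be reduced from 88.5 to 77.87 dB: IL = 10.63 dB.

10.6 dB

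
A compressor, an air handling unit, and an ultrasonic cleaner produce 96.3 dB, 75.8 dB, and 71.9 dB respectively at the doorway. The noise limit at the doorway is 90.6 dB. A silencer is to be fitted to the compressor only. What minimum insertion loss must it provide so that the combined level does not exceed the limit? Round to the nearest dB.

6 dB

Fixed contribution from the other sources: Σ 10^(L/10) = 10^(75.8/10) + 10^(71.9/10) = 5.351e+07 (77.28 dB).
The limit corresponds to 10^(90.6/10) = 1.148e+09; subtracting the fixed part leaves 1.095e+09 for the compressor, i.e. 90.39 dB.
Required insertion loss = 96.3 − 90.39 = 5.91 dB.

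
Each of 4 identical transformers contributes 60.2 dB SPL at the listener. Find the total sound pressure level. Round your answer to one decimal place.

66.2 dB SPL

With 4 equal, uncorrelated contributions the intensity is 4× that of one unit, giving a rise of 10·log₁₀ 4.
L_total = 60.2 + 10·log₁₀(4) = 60.2 + 6.021 = 66.22 dB SPL.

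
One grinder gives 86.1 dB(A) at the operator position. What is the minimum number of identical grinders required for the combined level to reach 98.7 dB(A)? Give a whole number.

The shortfall is 98.7 − 86.1 = 12.6 dB, and N units add 10·log₁₀ N, so need 10·log₁₀ N ≥ 12.6.
N ≥ 10^(12.6/10) = 18.197, so N = 19.

19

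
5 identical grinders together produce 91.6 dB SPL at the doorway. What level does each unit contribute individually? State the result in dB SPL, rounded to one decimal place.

84.6 dB SPL

Dividing the total intensity by 5 lowers the level by 10·log₁₀ 5 = 6.990 dB: L₁ = 91.6 − 6.990.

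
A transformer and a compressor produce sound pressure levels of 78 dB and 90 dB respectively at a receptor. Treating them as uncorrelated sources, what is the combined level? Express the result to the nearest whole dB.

For uncorrelated sources the intensities add, so convert each level to linear form, sum, and take 10·log₁₀ of the total.
Σ 10^(L/10) = 10^(78/10) + 10^(90/10) = 1.063e+09.
L_total = 10·log₁₀(1.063e+09) = 90.27 dB.

90 dB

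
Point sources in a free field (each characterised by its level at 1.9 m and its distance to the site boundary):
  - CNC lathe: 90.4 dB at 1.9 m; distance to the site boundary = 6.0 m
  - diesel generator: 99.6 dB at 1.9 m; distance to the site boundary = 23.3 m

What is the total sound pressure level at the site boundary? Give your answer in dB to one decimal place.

82.3 dB

First find each source's level at the receiver (point-source: −20·log₁₀(r/r_ref)), then combine on an intensity basis.
CNC lathe: 90.4 − 20·log₁₀(6.0/1.9) = 90.4 − 9.99 = 80.41 dB.
diesel generator: 99.6 − 20·log₁₀(23.3/1.9) = 99.6 − 21.77 = 77.83 dB.
Σ 10^(L/10) = 1.706e+08 → L_total = 10·log₁₀(1.706e+08) = 82.32 dB.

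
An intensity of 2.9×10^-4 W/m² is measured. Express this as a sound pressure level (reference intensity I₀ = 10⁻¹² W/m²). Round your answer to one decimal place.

I/I₀ = 2.9×10^-4/10⁻¹² = 2.9×10^8, and L = 10·log₁₀(I/I₀).
L = 10·(0.4624 + 8) = 84.62 dB.

84.6 dB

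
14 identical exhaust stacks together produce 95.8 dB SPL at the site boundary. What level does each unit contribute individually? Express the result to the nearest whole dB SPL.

84 dB SPL

Dividing the total intensity by 14 lowers the level by 10·log₁₀ 14 = 11.461 dB: L₁ = 95.8 − 11.461.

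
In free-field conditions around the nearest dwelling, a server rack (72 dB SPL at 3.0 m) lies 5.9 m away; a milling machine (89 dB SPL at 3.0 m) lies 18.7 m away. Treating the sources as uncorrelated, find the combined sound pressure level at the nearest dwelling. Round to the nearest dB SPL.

Apply inverse-square spreading to bring every level to the receiver, then sum 10^(L/10).
server rack: 72 − 20·log₁₀(5.9/3.0) = 72 − 5.87 = 66.13 dB SPL.
milling machine: 89 − 20·log₁₀(18.7/3.0) = 89 − 15.89 = 73.11 dB SPL.
Σ 10^(L/10) = 2.454e+07 → L_total = 10·log₁₀(2.454e+07) = 73.90 dB SPL.

74 dB SPL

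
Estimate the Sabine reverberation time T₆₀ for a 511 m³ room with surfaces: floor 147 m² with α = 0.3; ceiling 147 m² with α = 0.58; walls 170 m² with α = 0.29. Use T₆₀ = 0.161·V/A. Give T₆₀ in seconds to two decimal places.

Total absorption A = 147·0.3 + 147·0.58 + 170·0.29 = 178.66 m² sabins.
T₆₀ = 0.161 × 511 / 178.66 = 0.460 s.

0.46 s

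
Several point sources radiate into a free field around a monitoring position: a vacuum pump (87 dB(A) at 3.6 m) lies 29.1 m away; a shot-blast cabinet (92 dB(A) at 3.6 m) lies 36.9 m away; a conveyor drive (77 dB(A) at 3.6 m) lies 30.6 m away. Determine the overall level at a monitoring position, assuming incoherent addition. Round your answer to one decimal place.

73.7 dB(A)

First find each source's level at the receiver (point-source: −20·log₁₀(r/r_ref)), then combine on an intensity basis.
vacuum pump: 87 − 20·log₁₀(29.1/3.6) = 87 − 18.15 = 68.85 dB(A).
shot-blast cabinet: 92 − 20·log₁₀(36.9/3.6) = 92 − 20.21 = 71.79 dB(A).
conveyor drive: 77 − 20·log₁₀(30.6/3.6) = 77 − 18.59 = 58.41 dB(A).
Σ 10^(L/10) = 2.345e+07 → L_total = 10·log₁₀(2.345e+07) = 73.70 dB(A).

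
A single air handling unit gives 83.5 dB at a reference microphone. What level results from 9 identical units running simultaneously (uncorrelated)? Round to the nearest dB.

93 dB

L_total = L₁ + 10·log₁₀ N for N identical incoherent sources.
L_total = 83.5 + 10·log₁₀(9) = 83.5 + 9.542 = 93.04 dB.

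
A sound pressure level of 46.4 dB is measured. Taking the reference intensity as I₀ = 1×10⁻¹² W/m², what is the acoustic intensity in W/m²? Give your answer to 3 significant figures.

4.37e-08 W/m²

I/I₀ = 10^(46.4/10) = 4.365e+04, so I = 4.365e+04 × 10⁻¹² W/m².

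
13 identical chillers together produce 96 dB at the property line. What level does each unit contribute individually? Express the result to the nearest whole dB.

For N identical incoherent sources L_total = L₁ + 10·log₁₀ N, so L₁ = 96 − 10·log₁₀(13) = 96 − 11.139.

85 dB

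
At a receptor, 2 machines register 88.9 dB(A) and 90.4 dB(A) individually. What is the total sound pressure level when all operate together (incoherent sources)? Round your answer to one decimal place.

Incoherent sources combine by intensity addition: L_total = 10·log₁₀(Σ 10^(L_i/10)).
Σ 10^(L/10) = 10^(88.9/10) + 10^(90.4/10) = 1.873e+09.
L_total = 10·log₁₀(1.873e+09) = 92.72 dB(A).

92.7 dB(A)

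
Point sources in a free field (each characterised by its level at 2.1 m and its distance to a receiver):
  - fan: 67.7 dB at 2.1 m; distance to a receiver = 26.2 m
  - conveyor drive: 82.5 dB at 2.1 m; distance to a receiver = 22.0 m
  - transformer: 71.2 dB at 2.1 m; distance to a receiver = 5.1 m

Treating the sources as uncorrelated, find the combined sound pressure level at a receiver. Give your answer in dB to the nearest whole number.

66 dB

First find each source's level at the receiver (point-source: −20·log₁₀(r/r_ref)), then combine on an intensity basis.
fan: 67.7 − 20·log₁₀(26.2/2.1) = 67.7 − 21.92 = 45.78 dB.
conveyor drive: 82.5 − 20·log₁₀(22.0/2.1) = 82.5 − 20.40 = 62.10 dB.
transformer: 71.2 − 20·log₁₀(5.1/2.1) = 71.2 − 7.71 = 63.49 dB.
Σ 10^(L/10) = 3.893e+06 → L_total = 10·log₁₀(3.893e+06) = 65.90 dB.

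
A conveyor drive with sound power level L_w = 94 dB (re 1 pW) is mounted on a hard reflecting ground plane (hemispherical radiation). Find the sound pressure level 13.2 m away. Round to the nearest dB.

L_p = L_w − 10·log₁₀(2π·r²) with r = 13.2 m.
2π·r² = 1095 m², 10·log₁₀ of that is 30.393 dB.
L_p = 94 − 30.393 = 63.61 dB.

64 dB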